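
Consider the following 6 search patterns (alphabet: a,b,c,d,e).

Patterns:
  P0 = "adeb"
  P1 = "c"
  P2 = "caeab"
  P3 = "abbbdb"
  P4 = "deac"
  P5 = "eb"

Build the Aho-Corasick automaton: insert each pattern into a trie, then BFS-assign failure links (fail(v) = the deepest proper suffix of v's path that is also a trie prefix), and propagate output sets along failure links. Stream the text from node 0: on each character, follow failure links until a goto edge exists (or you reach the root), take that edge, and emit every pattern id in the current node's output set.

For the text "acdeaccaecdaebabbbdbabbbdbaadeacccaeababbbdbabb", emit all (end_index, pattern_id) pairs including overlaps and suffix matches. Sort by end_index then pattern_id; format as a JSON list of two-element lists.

Build:
Trie (insert patterns):
  n0 'ε': a→1 c→5 d→15 e→19
  n1 'a': b→10 d→2
  n2 'ad': e→3
  n3 'ade': b→4
  n4 'adeb': ·  [P0 ends]
  n5 'c': a→6  [P1 ends]
  n6 'ca': e→7
  n7 'cae': a→8
  n8 'caea': b→9
  n9 'caeab': ·  [P2 ends]
  n10 'ab': b→11
  n11 'abb': b→12
  n12 'abbb': d→13
  n13 'abbbd': b→14
  n14 'abbbdb': ·  [P3 ends]
  n15 'd': e→16
  n16 'de': a→17
  n17 'dea': c→18
  n18 'deac': ·  [P4 ends]
  n19 'e': b→20
  n20 'eb': ·  [P5 ends]

BFS fail/out derivation:
  n1('a'): parent n0 fail=0; on 'a' 0 → fail=0;  out ∅∪∅=∅
  n5('c'): parent n0 fail=0; on 'c' 0 → fail=0;  out {1}∪∅={1}
  n15('d'): parent n0 fail=0; on 'd' 0 → fail=0;  out ∅∪∅=∅
  n19('e'): parent n0 fail=0; on 'e' 0 → fail=0;  out ∅∪∅=∅
  n2('ad'): parent n1 fail=0; on 'd' 0 → fail=15;  out ∅∪∅=∅
  n6('ca'): parent n5 fail=0; on 'a' 0 → fail=1;  out ∅∪∅=∅
  n10('ab'): parent n1 fail=0; on 'b' 0 → fail=0;  out ∅∪∅=∅
  n16('de'): parent n15 fail=0; on 'e' 0 → fail=19;  out ∅∪∅=∅
  n20('eb'): parent n19 fail=0; on 'b' 0 → fail=0;  out {5}∪∅={5}
  n3('ade'): parent n2 fail=15; on 'e' 15 → fail=16;  out ∅∪∅=∅
  n7('cae'): parent n6 fail=1; on 'e' 1→0 → fail=19;  out ∅∪∅=∅
  n11('abb'): parent n10 fail=0; on 'b' 0 → fail=0;  out ∅∪∅=∅
  n17('dea'): parent n16 fail=19; on 'a' 19→0 → fail=1;  out ∅∪∅=∅
  n4('adeb'): parent n3 fail=16; on 'b' 16→19 → fail=20;  out {0}∪{5}={0,5}
  n8('caea'): parent n7 fail=19; on 'a' 19→0 → fail=1;  out ∅∪∅=∅
  n12('abbb'): parent n11 fail=0; on 'b' 0 → fail=0;  out ∅∪∅=∅
  n18('deac'): parent n17 fail=1; on 'c' 1→0 → fail=5;  out {4}∪{1}={1,4}
  n9('caeab'): parent n8 fail=1; on 'b' 1 → fail=10;  out {2}∪∅={2}
  n13('abbbd'): parent n12 fail=0; on 'd' 0 → fail=15;  out ∅∪∅=∅
  n14('abbbdb'): parent n13 fail=15; on 'b' 15→0 → fail=0;  out {3}∪∅={3}

Text stream:
pos 0 'a': at 1
pos 1 'c': at 5 (fail-walked)  ** P1@[1:1]
pos 2 'd': at 15 (fail-walked)
pos 3 'e': at 16
pos 4 'a': at 17
pos 5 'c': at 18  ** P1@[5:5],P4@[2:5]
pos 6 'c': at 5 (fail-walked)  ** P1@[6:6]
pos 7 'a': at 6
pos 8 'e': at 7
pos 9 'c': at 5 (fail-walked)  ** P1@[9:9]
pos 10 'd': at 15 (fail-walked)
pos 11 'a': at 1 (fail-walked)
pos 12 'e': at 19 (fail-walked)
pos 13 'b': at 20  ** P5@[12:13]
pos 14 'a': at 1 (fail-walked)
pos 15 'b': at 10
pos 16 'b': at 11
pos 17 'b': at 12
pos 18 'd': at 13
pos 19 'b': at 14  ** P3@[14:19]
pos 20 'a': at 1 (fail-walked)
pos 21 'b': at 10
pos 22 'b': at 11
pos 23 'b': at 12
pos 24 'd': at 13
pos 25 'b': at 14  ** P3@[20:25]
pos 26 'a': at 1 (fail-walked)
pos 27 'a': at 1 (fail-walked)
pos 28 'd': at 2
pos 29 'e': at 3
pos 30 'a': at 17 (fail-walked)
pos 31 'c': at 18  ** P1@[31:31],P4@[28:31]
pos 32 'c': at 5 (fail-walked)  ** P1@[32:32]
pos 33 'c': at 5 (fail-walked)  ** P1@[33:33]
pos 34 'a': at 6
pos 35 'e': at 7
pos 36 'a': at 8
pos 37 'b': at 9  ** P2@[33:37]
pos 38 'a': at 1 (fail-walked)
pos 39 'b': at 10
pos 40 'b': at 11
pos 41 'b': at 12
pos 42 'd': at 13
pos 43 'b': at 14  ** P3@[38:43]
pos 44 'a': at 1 (fail-walked)
pos 45 'b': at 10
pos 46 'b': at 11

Result: [[1,1],[5,1],[5,4],[6,1],[9,1],[13,5],[19,3],[25,3],[31,1],[31,4],[32,1],[33,1],[37,2],[43,3]]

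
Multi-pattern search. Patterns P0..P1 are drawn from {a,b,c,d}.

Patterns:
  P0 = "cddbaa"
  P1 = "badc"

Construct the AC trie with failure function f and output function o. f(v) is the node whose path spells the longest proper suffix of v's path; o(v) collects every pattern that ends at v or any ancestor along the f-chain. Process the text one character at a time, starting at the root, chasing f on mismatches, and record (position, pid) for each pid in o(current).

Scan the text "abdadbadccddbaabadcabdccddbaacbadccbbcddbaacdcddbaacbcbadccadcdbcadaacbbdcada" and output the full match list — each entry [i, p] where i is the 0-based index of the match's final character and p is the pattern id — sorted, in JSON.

Construct AC machine:
Trie (insert patterns):
  0='ε' goto b→7 c→1
  1='c' goto d→2
  2='cd' goto d→3
  3='cdd' goto b→4
  4='cddb' goto a→5
  5='cddba' goto a→6
  6='cddbaa' goto ·  [P0 ends]
  7='b' goto a→8
  8='ba' goto d→9
  9='bad' goto c→10
  10='badc' goto ·  [P1 ends]

BFS fail/out derivation:
  n1('c'): parent n0 fail=0; on 'c' 0 → fail=0;  out ∅∪∅=∅
  n7('b'): parent n0 fail=0; on 'b' 0 → fail=0;  out ∅∪∅=∅
  n2('cd'): parent n1 fail=0; on 'd' 0 → fail=0;  out ∅∪∅=∅
  n8('ba'): parent n7 fail=0; on 'a' 0 → fail=0;  out ∅∪∅=∅
  n3('cdd'): parent n2 fail=0; on 'd' 0 → fail=0;  out ∅∪∅=∅
  n9('bad'): parent n8 fail=0; on 'd' 0 → fail=0;  out ∅∪∅=∅
  n4('cddb'): parent n3 fail=0; on 'b' 0 → fail=7;  out ∅∪∅=∅
  n10('badc'): parent n9 fail=0; on 'c' 0 → fail=1;  out {1}∪∅={1}
  n5('cddba'): parent n4 fail=7; on 'a' 7 → fail=8;  out ∅∪∅=∅
  n6('cddbaa'): parent n5 fail=8; on 'a' 8→0 → fail=0;  out {0}∪∅={0}

Text stream:
pos 0 'a': at 0
pos 1 'b': at 7
pos 2 'd': at 0 (fail-walked)
pos 3 'a': at 0
pos 4 'd': at 0
pos 5 'b': at 7
pos 6 'a': at 8
pos 7 'd': at 9
pos 8 'c': at 10  → match P1@[5:8]
pos 9 'c': at 1 (fail-walked)
pos 10 'd': at 2
pos 11 'd': at 3
pos 12 'b': at 4
pos 13 'a': at 5
pos 14 'a': at 6  → match P0@[9:14]
pos 15 'b': at 7 (fail-walked)
pos 16 'a': at 8
pos 17 'd': at 9
pos 18 'c': at 10  → match P1@[15:18]
pos 19 'a': at 0 (fail-walked)
pos 20 'b': at 7
pos 21 'd': at 0 (fail-walked)
pos 22 'c': at 1
pos 23 'c': at 1 (fail-walked)
pos 24 'd': at 2
pos 25 'd': at 3
pos 26 'b': at 4
pos 27 'a': at 5
pos 28 'a': at 6  → match P0@[23:28]
pos 29 'c': at 1 (fail-walked)
pos 30 'b': at 7 (fail-walked)
pos 31 'a': at 8
pos 32 'd': at 9
pos 33 'c': at 10  → match P1@[30:33]
pos 34 'c': at 1 (fail-walked)
pos 35 'b': at 7 (fail-walked)
pos 36 'b': at 7 (fail-walked)
pos 37 'c': at 1 (fail-walked)
pos 38 'd': at 2
pos 39 'd': at 3
pos 40 'b': at 4
pos 41 'a': at 5
pos 42 'a': at 6  → match P0@[37:42]
pos 43 'c': at 1 (fail-walked)
pos 44 'd': at 2
pos 45 'c': at 1 (fail-walked)
pos 46 'd': at 2
pos 47 'd': at 3
pos 48 'b': at 4
pos 49 'a': at 5
pos 50 'a': at 6  → match P0@[45:50]
pos 51 'c': at 1 (fail-walked)
pos 52 'b': at 7 (fail-walked)
pos 53 'c': at 1 (fail-walked)
pos 54 'b': at 7 (fail-walked)
pos 55 'a': at 8
pos 56 'd': at 9
pos 57 'c': at 10  → match P1@[54:57]
pos 58 'c': at 1 (fail-walked)
pos 59 'a': at 0 (fail-walked)
pos 60 'd': at 0
pos 61 'c': at 1
pos 62 'd': at 2
pos 63 'b': at 7 (fail-walked)
pos 64 'c': at 1 (fail-walked)
pos 65 'a': at 0 (fail-walked)
pos 66 'd': at 0
pos 67 'a': at 0
pos 68 'a': at 0
pos 69 'c': at 1
pos 70 'b': at 7 (fail-walked)
pos 71 'b': at 7 (fail-walked)
pos 72 'd': at 0 (fail-walked)
pos 73 'c': at 1
pos 74 'a': at 0 (fail-walked)
pos 75 'd': at 0
pos 76 'a': at 0

Matches: [[8,1],[14,0],[18,1],[28,0],[33,1],[42,0],[50,0],[57,1]]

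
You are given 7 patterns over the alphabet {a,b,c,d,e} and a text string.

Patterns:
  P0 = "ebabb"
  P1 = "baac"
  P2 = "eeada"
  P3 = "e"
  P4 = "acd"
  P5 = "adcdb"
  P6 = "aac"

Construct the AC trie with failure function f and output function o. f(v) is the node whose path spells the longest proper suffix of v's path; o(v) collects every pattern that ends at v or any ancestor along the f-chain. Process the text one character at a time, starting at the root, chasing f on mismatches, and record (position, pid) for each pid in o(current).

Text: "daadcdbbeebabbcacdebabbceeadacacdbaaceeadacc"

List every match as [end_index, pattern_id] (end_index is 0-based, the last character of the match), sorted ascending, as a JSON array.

Construct AC machine:
Trie nodes:
  n0 'ε': a→14 b→6 e→1
  n1 'e': b→2 e→10  ←P3
  n2 'eb': a→3
  n3 'eba': b→4
  n4 'ebab': b→5
  n5 'ebabb': ·  ←P0
  n6 'b': a→7
  n7 'ba': a→8
  n8 'baa': c→9
  n9 'baac': ·  ←P1
  n10 'ee': a→11
  n11 'eea': d→12
  n12 'eead': a→13
  n13 'eeada': ·  ←P2
  n14 'a': a→21 c→15 d→17
  n15 'ac': d→16
  n16 'acd': ·  ←P4
  n17 'ad': c→18
  n18 'adc': d→19
  n19 'adcd': b→20
  n20 'adcdb': ·  ←P5
  n21 'aa': c→22
  n22 'aac': ·  ←P6

BFS fail/out derivation:
  n1('e'): parent n0 fail=0; on 'e' 0 → fail=0;  out {3}∪∅={3}
  n6('b'): parent n0 fail=0; on 'b' 0 → fail=0;  out ∅∪∅=∅
  n14('a'): parent n0 fail=0; on 'a' 0 → fail=0;  out ∅∪∅=∅
  n2('eb'): parent n1 fail=0; on 'b' 0 → fail=6;  out ∅∪∅=∅
  n7('ba'): parent n6 fail=0; on 'a' 0 → fail=14;  out ∅∪∅=∅
  n10('ee'): parent n1 fail=0; on 'e' 0 → fail=1;  out ∅∪{3}={3}
  n15('ac'): parent n14 fail=0; on 'c' 0 → fail=0;  out ∅∪∅=∅
  n17('ad'): parent n14 fail=0; on 'd' 0 → fail=0;  out ∅∪∅=∅
  n21('aa'): parent n14 fail=0; on 'a' 0 → fail=14;  out ∅∪∅=∅
  n3('eba'): parent n2 fail=6; on 'a' 6 → fail=7;  out ∅∪∅=∅
  n8('baa'): parent n7 fail=14; on 'a' 14 → fail=21;  out ∅∪∅=∅
  n11('eea'): parent n10 fail=1; on 'a' 1→0 → fail=14;  out ∅∪∅=∅
  n16('acd'): parent n15 fail=0; on 'd' 0 → fail=0;  out {4}∪∅={4}
  n18('adc'): parent n17 fail=0; on 'c' 0 → fail=0;  out ∅∪∅=∅
  n22('aac'): parent n21 fail=14; on 'c' 14 → fail=15;  out {6}∪∅={6}
  n4('ebab'): parent n3 fail=7; on 'b' 7→14→0 → fail=6;  out ∅∪∅=∅
  n9('baac'): parent n8 fail=21; on 'c' 21 → fail=22;  out {1}∪{6}={1,6}
  n12('eead'): parent n11 fail=14; on 'd' 14 → fail=17;  out ∅∪∅=∅
  n19('adcd'): parent n18 fail=0; on 'd' 0 → fail=0;  out ∅∪∅=∅
  n5('ebabb'): parent n4 fail=6; on 'b' 6→0 → fail=6;  out {0}∪∅={0}
  n13('eeada'): parent n12 fail=17; on 'a' 17→0 → fail=14;  out {2}∪∅={2}
  n20('adcdb'): parent n19 fail=0; on 'b' 0 → fail=6;  out {5}∪∅={5}

Text stream:
i=0 'd': node 0→0
i=1 'a': node 0→14
i=2 'a': node 14→21
i=3 'd': node 21→17 (fail-walked)
i=4 'c': node 17→18
i=5 'd': node 18→19
i=6 'b': node 19→20  ** P5@[2:6]
i=7 'b': node 20→6 (fail-walked)
i=8 'e': node 6→1 (fail-walked)  ** P3@[8:8]
i=9 'e': node 1→10  ** P3@[9:9]
i=10 'b': node 10→2 (fail-walked)
i=11 'a': node 2→3
i=12 'b': node 3→4
i=13 'b': node 4→5  ** P0@[9:13]
i=14 'c': node 5→0 (fail-walked)
i=15 'a': node 0→14
i=16 'c': node 14→15
i=17 'd': node 15→16  ** P4@[15:17]
i=18 'e': node 16→1 (fail-walked)  ** P3@[18:18]
i=19 'b': node 1→2
i=20 'a': node 2→3
i=21 'b': node 3→4
i=22 'b': node 4→5  ** P0@[18:22]
i=23 'c': node 5→0 (fail-walked)
i=24 'e': node 0→1  ** P3@[24:24]
i=25 'e': node 1→10  ** P3@[25:25]
i=26 'a': node 10→11
i=27 'd': node 11→12
i=28 'a': node 12→13  ** P2@[24:28]
i=29 'c': node 13→15 (fail-walked)
i=30 'a': node 15→14 (fail-walked)
i=31 'c': node 14→15
i=32 'd': node 15→16  ** P4@[30:32]
i=33 'b': node 16→6 (fail-walked)
i=34 'a': node 6→7
i=35 'a': node 7→8
i=36 'c': node 8→9  ** P1@[33:36],P6@[34:36]
i=37 'e': node 9→1 (fail-walked)  ** P3@[37:37]
i=38 'e': node 1→10  ** P3@[38:38]
i=39 'a': node 10→11
i=40 'd': node 11→12
i=41 'a': node 12→13  ** P2@[37:41]
i=42 'c': node 13→15 (fail-walked)
i=43 'c': node 15→0 (fail-walked)

Result: [[6,5],[8,3],[9,3],[13,0],[17,4],[18,3],[22,0],[24,3],[25,3],[28,2],[32,4],[36,1],[36,6],[37,3],[38,3],[41,2]]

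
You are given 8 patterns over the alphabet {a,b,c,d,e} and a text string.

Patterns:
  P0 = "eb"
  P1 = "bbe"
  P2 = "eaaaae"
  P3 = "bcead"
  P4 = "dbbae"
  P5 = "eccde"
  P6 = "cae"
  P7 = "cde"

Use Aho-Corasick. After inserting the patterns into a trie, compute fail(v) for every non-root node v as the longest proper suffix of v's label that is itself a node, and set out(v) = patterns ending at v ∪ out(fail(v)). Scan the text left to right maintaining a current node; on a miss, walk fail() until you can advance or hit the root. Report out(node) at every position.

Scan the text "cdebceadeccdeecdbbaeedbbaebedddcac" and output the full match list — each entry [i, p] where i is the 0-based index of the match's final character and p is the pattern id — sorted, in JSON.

Build automaton:
Trie (insert patterns):
  0='ε' goto b→3 c→24 d→15 e→1
  1='e' goto a→6 b→2 c→20
  2='eb' goto ·  [P0 ends]
  3='b' goto b→4 c→11
  4='bb' goto e→5
  5='bbe' goto ·  [P1 ends]
  6='ea' goto a→7
  7='eaa' goto a→8
  8='eaaa' goto a→9
  9='eaaaa' goto e→10
  10='eaaaae' goto ·  [P2 ends]
  11='bc' goto e→12
  12='bce' goto a→13
  13='bcea' goto d→14
  14='bcead' goto ·  [P3 ends]
  15='d' goto b→16
  16='db' goto b→17
  17='dbb' goto a→18
  18='dbba' goto e→19
  19='dbbae' goto ·  [P4 ends]
  20='ec' goto c→21
  21='ecc' goto d→22
  22='eccd' goto e→23
  23='eccde' goto ·  [P5 ends]
  24='c' goto a→25 d→27
  25='ca' goto e→26
  26='cae' goto ·  [P6 ends]
  27='cd' goto e→28
  28='cde' goto ·  [P7 ends]

Failure links (BFS by depth):
  fail(1) 'e': from fail(0)=0 chase 'e': 0 ⇒ 0;  out=∅∪out(0)=∅
  fail(3) 'b': from fail(0)=0 chase 'b': 0 ⇒ 0;  out=∅∪out(0)=∅
  fail(15) 'd': from fail(0)=0 chase 'd': 0 ⇒ 0;  out=∅∪out(0)=∅
  fail(24) 'c': from fail(0)=0 chase 'c': 0 ⇒ 0;  out=∅∪out(0)=∅
  fail(2) 'eb': from fail(1)=0 chase 'b': 0 ⇒ 3;  out={0}∪out(3)={0}
  fail(4) 'bb': from fail(3)=0 chase 'b': 0 ⇒ 3;  out=∅∪out(3)=∅
  fail(6) 'ea': from fail(1)=0 chase 'a': 0 ⇒ 0;  out=∅∪out(0)=∅
  fail(11) 'bc': from fail(3)=0 chase 'c': 0 ⇒ 24;  out=∅∪out(24)=∅
  fail(16) 'db': from fail(15)=0 chase 'b': 0 ⇒ 3;  out=∅∪out(3)=∅
  fail(20) 'ec': from fail(1)=0 chase 'c': 0 ⇒ 24;  out=∅∪out(24)=∅
  fail(25) 'ca': from fail(24)=0 chase 'a': 0 ⇒ 0;  out=∅∪out(0)=∅
  fail(27) 'cd': from fail(24)=0 chase 'd': 0 ⇒ 15;  out=∅∪out(15)=∅
  fail(5) 'bbe': from fail(4)=3 chase 'e': 3→0 ⇒ 1;  out={1}∪out(1)={1}
  fail(7) 'eaa': from fail(6)=0 chase 'a': 0 ⇒ 0;  out=∅∪out(0)=∅
  fail(12) 'bce': from fail(11)=24 chase 'e': 24→0 ⇒ 1;  out=∅∪out(1)=∅
  fail(17) 'dbb': from fail(16)=3 chase 'b': 3 ⇒ 4;  out=∅∪out(4)=∅
  fail(21) 'ecc': from fail(20)=24 chase 'c': 24→0 ⇒ 24;  out=∅∪out(24)=∅
  fail(26) 'cae': from fail(25)=0 chase 'e': 0 ⇒ 1;  out={6}∪out(1)={6}
  fail(28) 'cde': from fail(27)=15 chase 'e': 15→0 ⇒ 1;  out={7}∪out(1)={7}
  fail(8) 'eaaa': from fail(7)=0 chase 'a': 0 ⇒ 0;  out=∅∪out(0)=∅
  fail(13) 'bcea': from fail(12)=1 chase 'a': 1 ⇒ 6;  out=∅∪out(6)=∅
  fail(18) 'dbba': from fail(17)=4 chase 'a': 4→3→0 ⇒ 0;  out=∅∪out(0)=∅
  fail(22) 'eccd': from fail(21)=24 chase 'd': 24 ⇒ 27;  out=∅∪out(27)=∅
  fail(9) 'eaaaa': from fail(8)=0 chase 'a': 0 ⇒ 0;  out=∅∪out(0)=∅
  fail(14) 'bcead': from fail(13)=6 chase 'd': 6→0 ⇒ 15;  out={3}∪out(15)={3}
  fail(19) 'dbbae': from fail(18)=0 chase 'e': 0 ⇒ 1;  out={4}∪out(1)={4}
  fail(23) 'eccde': from fail(22)=27 chase 'e': 27 ⇒ 28;  out={5}∪out(28)={5,7}
  fail(10) 'eaaaae': from fail(9)=0 chase 'e': 0 ⇒ 1;  out={2}∪out(1)={2}

Text stream:
i=0 'c': node 0→24
i=1 'd': node 24→27
i=2 'e': node 27→28  ** P7@[0:2]
i=3 'b': node 28→2 ·f  ** P0@[2:3]
i=4 'c': node 2→11 ·f
i=5 'e': node 11→12
i=6 'a': node 12→13
i=7 'd': node 13→14  ** P3@[3:7]
i=8 'e': node 14→1 ·f
i=9 'c': node 1→20
i=10 'c': node 20→21
i=11 'd': node 21→22
i=12 'e': node 22→23  ** P5@[8:12],P7@[10:12]
i=13 'e': node 23→1 ·f
i=14 'c': node 1→20
i=15 'd': node 20→27 ·f
i=16 'b': node 27→16 ·f
i=17 'b': node 16→17
i=18 'a': node 17→18
i=19 'e': node 18→19  ** P4@[15:19]
i=20 'e': node 19→1 ·f
i=21 'd': node 1→15 ·f
i=22 'b': node 15→16
i=23 'b': node 16→17
i=24 'a': node 17→18
i=25 'e': node 18→19  ** P4@[21:25]
i=26 'b': node 19→2 ·f  ** P0@[25:26]
i=27 'e': node 2→1 ·f
i=28 'd': node 1→15 ·f
i=29 'd': node 15→15 ·f
i=30 'd': node 15→15 ·f
i=31 'c': node 15→24 ·f
i=32 'a': node 24→25
i=33 'c': node 25→24 ·f

All matches (sorted): [[2,7],[3,0],[7,3],[12,5],[12,7],[19,4],[25,4],[26,0]]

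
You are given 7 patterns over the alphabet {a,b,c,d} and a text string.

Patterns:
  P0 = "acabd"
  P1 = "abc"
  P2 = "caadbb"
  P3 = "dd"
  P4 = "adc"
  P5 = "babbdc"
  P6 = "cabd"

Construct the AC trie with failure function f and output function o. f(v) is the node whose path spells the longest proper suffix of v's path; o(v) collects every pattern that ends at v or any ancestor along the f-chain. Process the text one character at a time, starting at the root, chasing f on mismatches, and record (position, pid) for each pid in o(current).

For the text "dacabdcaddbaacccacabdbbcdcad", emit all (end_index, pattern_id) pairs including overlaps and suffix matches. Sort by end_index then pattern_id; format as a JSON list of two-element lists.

Construct AC machine:
Trie nodes:
  0='ε' goto a→1 b→18 c→8 d→14
  1='a' goto b→6 c→2 d→16
  2='ac' goto a→3
  3='aca' goto b→4
  4='acab' goto d→5
  5='acabd' goto ·  [P0 ends]
  6='ab' goto c→7
  7='abc' goto ·  [P1 ends]
  8='c' goto a→9
  9='ca' goto a→10 b→24
  10='caa' goto d→11
  11='caad' goto b→12
  12='caadb' goto b→13
  13='caadbb' goto ·  [P2 ends]
  14='d' goto d→15
  15='dd' goto ·  [P3 ends]
  16='ad' goto c→17
  17='adc' goto ·  [P4 ends]
  18='b' goto a→19
  19='ba' goto b→20
  20='bab' goto b→21
  21='babb' goto d→22
  22='babbd' goto c→23
  23='babbdc' goto ·  [P5 ends]
  24='cab' goto d→25
  25='cabd' goto ·  [P6 ends]

BFS fail/out derivation:
  n1('a'): parent n0 fail=0; on 'a' 0 → fail=0;  out ∅∪∅=∅
  n8('c'): parent n0 fail=0; on 'c' 0 → fail=0;  out ∅∪∅=∅
  n14('d'): parent n0 fail=0; on 'd' 0 → fail=0;  out ∅∪∅=∅
  n18('b'): parent n0 fail=0; on 'b' 0 → fail=0;  out ∅∪∅=∅
  n2('ac'): parent n1 fail=0; on 'c' 0 → fail=8;  out ∅∪∅=∅
  n6('ab'): parent n1 fail=0; on 'b' 0 → fail=18;  out ∅∪∅=∅
  n9('ca'): parent n8 fail=0; on 'a' 0 → fail=1;  out ∅∪∅=∅
  n15('dd'): parent n14 fail=0; on 'd' 0 → fail=14;  out {3}∪∅={3}
  n16('ad'): parent n1 fail=0; on 'd' 0 → fail=14;  out ∅∪∅=∅
  n19('ba'): parent n18 fail=0; on 'a' 0 → fail=1;  out ∅∪∅=∅
  n3('aca'): parent n2 fail=8; on 'a' 8 → fail=9;  out ∅∪∅=∅
  n7('abc'): parent n6 fail=18; on 'c' 18→0 → fail=8;  out {1}∪∅={1}
  n10('caa'): parent n9 fail=1; on 'a' 1→0 → fail=1;  out ∅∪∅=∅
  n17('adc'): parent n16 fail=14; on 'c' 14→0 → fail=8;  out {4}∪∅={4}
  n20('bab'): parent n19 fail=1; on 'b' 1 → fail=6;  out ∅∪∅=∅
  n24('cab'): parent n9 fail=1; on 'b' 1 → fail=6;  out ∅∪∅=∅
  n4('acab'): parent n3 fail=9; on 'b' 9 → fail=24;  out ∅∪∅=∅
  n11('caad'): parent n10 fail=1; on 'd' 1 → fail=16;  out ∅∪∅=∅
  n21('babb'): parent n20 fail=6; on 'b' 6→18→0 → fail=18;  out ∅∪∅=∅
  n25('cabd'): parent n24 fail=6; on 'd' 6→18→0 → fail=14;  out {6}∪∅={6}
  n5('acabd'): parent n4 fail=24; on 'd' 24 → fail=25;  out {0}∪{6}={0,6}
  n12('caadb'): parent n11 fail=16; on 'b' 16→14→0 → fail=18;  out ∅∪∅=∅
  n22('babbd'): parent n21 fail=18; on 'd' 18→0 → fail=14;  out ∅∪∅=∅
  n13('caadbb'): parent n12 fail=18; on 'b' 18→0 → fail=18;  out {2}∪∅={2}
  n23('babbdc'): parent n22 fail=14; on 'c' 14→0 → fail=8;  out {5}∪∅={5}

Text stream:
[0] read 'd'  n0⇒n14
[1] read 'a'  n14⇒n1 (via fail)
[2] read 'c'  n1⇒n2
[3] read 'a'  n2⇒n3
[4] read 'b'  n3⇒n4
[5] read 'd'  n4⇒n5  ** P0@[1:5],P6@[2:5]
[6] read 'c'  n5⇒n8 (via fail)
[7] read 'a'  n8⇒n9
[8] read 'd'  n9⇒n16 (via fail)
[9] read 'd'  n16⇒n15 (via fail)  ** P3@[8:9]
[10] read 'b'  n15⇒n18 (via fail)
[11] read 'a'  n18⇒n19
[12] read 'a'  n19⇒n1 (via fail)
[13] read 'c'  n1⇒n2
[14] read 'c'  n2⇒n8 (via fail)
[15] read 'c'  n8⇒n8 (via fail)
[16] read 'a'  n8⇒n9
[17] read 'c'  n9⇒n2 (via fail)
[18] read 'a'  n2⇒n3
[19] read 'b'  n3⇒n4
[20] read 'd'  n4⇒n5  ** P0@[16:20],P6@[17:20]
[21] read 'b'  n5⇒n18 (via fail)
[22] read 'b'  n18⇒n18 (via fail)
[23] read 'c'  n18⇒n8 (via fail)
[24] read 'd'  n8⇒n14 (via fail)
[25] read 'c'  n14⇒n8 (via fail)
[26] read 'a'  n8⇒n9
[27] read 'd'  n9⇒n16 (via fail)

Result: [[5,0],[5,6],[9,3],[20,0],[20,6]]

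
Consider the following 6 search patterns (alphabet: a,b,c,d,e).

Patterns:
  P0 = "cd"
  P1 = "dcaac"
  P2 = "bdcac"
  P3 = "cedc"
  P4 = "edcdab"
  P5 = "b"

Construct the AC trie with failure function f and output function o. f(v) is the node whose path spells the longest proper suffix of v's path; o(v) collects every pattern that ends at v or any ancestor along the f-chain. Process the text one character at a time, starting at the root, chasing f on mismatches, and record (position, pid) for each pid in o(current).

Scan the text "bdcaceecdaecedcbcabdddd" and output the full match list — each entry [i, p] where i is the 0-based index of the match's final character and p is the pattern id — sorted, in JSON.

Construct AC machine:
Trie nodes:
  0='ε' goto b→8 c→1 d→3 e→16
  1='c' goto d→2 e→13
  2='cd' goto ·  ←P0
  3='d' goto c→4
  4='dc' goto a→5
  5='dca' goto a→6
  6='dcaa' goto c→7
  7='dcaac' goto ·  ←P1
  8='b' goto d→9  ←P5
  9='bd' goto c→10
  10='bdc' goto a→11
  11='bdca' goto c→12
  12='bdcac' goto ·  ←P2
  13='ce' goto d→14
  14='ced' goto c→15
  15='cedc' goto ·  ←P3
  16='e' goto d→17
  17='ed' goto c→18
  18='edc' goto d→19
  19='edcd' goto a→20
  20='edcda' goto b→21
  21='edcdab' goto ·  ←P4

Failure links (BFS by depth):
  n1('c'): parent n0 fail=0; on 'c' 0 → fail=0;  out ∅∪∅=∅
  n3('d'): parent n0 fail=0; on 'd' 0 → fail=0;  out ∅∪∅=∅
  n8('b'): parent n0 fail=0; on 'b' 0 → fail=0;  out {5}∪∅={5}
  n16('e'): parent n0 fail=0; on 'e' 0 → fail=0;  out ∅∪∅=∅
  n2('cd'): parent n1 fail=0; on 'd' 0 → fail=3;  out {0}∪∅={0}
  n4('dc'): parent n3 fail=0; on 'c' 0 → fail=1;  out ∅∪∅=∅
  n9('bd'): parent n8 fail=0; on 'd' 0 → fail=3;  out ∅∪∅=∅
  n13('ce'): parent n1 fail=0; on 'e' 0 → fail=16;  out ∅∪∅=∅
  n17('ed'): parent n16 fail=0; on 'd' 0 → fail=3;  out ∅∪∅=∅
  n5('dca'): parent n4 fail=1; on 'a' 1→0 → fail=0;  out ∅∪∅=∅
  n10('bdc'): parent n9 fail=3; on 'c' 3 → fail=4;  out ∅∪∅=∅
  n14('ced'): parent n13 fail=16; on 'd' 16 → fail=17;  out ∅∪∅=∅
  n18('edc'): parent n17 fail=3; on 'c' 3 → fail=4;  out ∅∪∅=∅
  n6('dcaa'): parent n5 fail=0; on 'a' 0 → fail=0;  out ∅∪∅=∅
  n11('bdca'): parent n10 fail=4; on 'a' 4 → fail=5;  out ∅∪∅=∅
  n15('cedc'): parent n14 fail=17; on 'c' 17 → fail=18;  out {3}∪∅={3}
  n19('edcd'): parent n18 fail=4; on 'd' 4→1 → fail=2;  out ∅∪{0}={0}
  n7('dcaac'): parent n6 fail=0; on 'c' 0 → fail=1;  out {1}∪∅={1}
  n12('bdcac'): parent n11 fail=5; on 'c' 5→0 → fail=1;  out {2}∪∅={2}
  n20('edcda'): parent n19 fail=2; on 'a' 2→3→0 → fail=0;  out ∅∪∅=∅
  n21('edcdab'): parent n20 fail=0; on 'b' 0 → fail=8;  out {4}∪{5}={4,5}

Scan:
[0] read 'b'  n0⇒n8  emit P5@[0:0]
[1] read 'd'  n8⇒n9
[2] read 'c'  n9⇒n10
[3] read 'a'  n10⇒n11
[4] read 'c'  n11⇒n12  emit P2@[0:4]
[5] read 'e'  n12⇒n13 (fail-walked)
[6] read 'e'  n13⇒n16 (fail-walked)
[7] read 'c'  n16⇒n1 (fail-walked)
[8] read 'd'  n1⇒n2  emit P0@[7:8]
[9] read 'a'  n2⇒n0 (fail-walked)
[10] read 'e'  n0⇒n16
[11] read 'c'  n16⇒n1 (fail-walked)
[12] read 'e'  n1⇒n13
[13] read 'd'  n13⇒n14
[14] read 'c'  n14⇒n15  emit P3@[11:14]
[15] read 'b'  n15⇒n8 (fail-walked)  emit P5@[15:15]
[16] read 'c'  n8⇒n1 (fail-walked)
[17] read 'a'  n1⇒n0 (fail-walked)
[18] read 'b'  n0⇒n8  emit P5@[18:18]
[19] read 'd'  n8⇒n9
[20] read 'd'  n9⇒n3 (fail-walked)
[21] read 'd'  n3⇒n3 (fail-walked)
[22] read 'd'  n3⇒n3 (fail-walked)

Matches: [[0,5],[4,2],[8,0],[14,3],[15,5],[18,5]]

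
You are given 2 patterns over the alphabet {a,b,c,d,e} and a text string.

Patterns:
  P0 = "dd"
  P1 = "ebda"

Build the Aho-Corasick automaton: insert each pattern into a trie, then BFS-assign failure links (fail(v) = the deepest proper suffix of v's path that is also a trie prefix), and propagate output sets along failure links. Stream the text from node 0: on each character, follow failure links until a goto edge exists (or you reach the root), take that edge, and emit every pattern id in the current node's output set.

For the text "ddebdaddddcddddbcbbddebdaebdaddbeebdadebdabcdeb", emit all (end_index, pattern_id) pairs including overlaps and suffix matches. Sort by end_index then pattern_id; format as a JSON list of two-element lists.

Construct AC machine:
Trie (insert patterns):
  0='ε' goto d→1 e→3
  1='d' goto d→2
  2='dd' goto ·  [P0 ends]
  3='e' goto b→4
  4='eb' goto d→5
  5='ebd' goto a→6
  6='ebda' goto ·  [P1 ends]

Failure links (BFS by depth):
  fail(1) 'd': from fail(0)=0 chase 'd': 0 ⇒ 0;  out=∅∪out(0)=∅
  fail(3) 'e': from fail(0)=0 chase 'e': 0 ⇒ 0;  out=∅∪out(0)=∅
  fail(2) 'dd': from fail(1)=0 chase 'd': 0 ⇒ 1;  out={0}∪out(1)={0}
  fail(4) 'eb': from fail(3)=0 chase 'b': 0 ⇒ 0;  out=∅∪out(0)=∅
  fail(5) 'ebd': from fail(4)=0 chase 'd': 0 ⇒ 1;  out=∅∪out(1)=∅
  fail(6) 'ebda': from fail(5)=1 chase 'a': 1→0 ⇒ 0;  out={1}∪out(0)={1}

Run:
[0] read 'd'  n0⇒n1
[1] read 'd'  n1⇒n2  emit P0@[0:1]
[2] read 'e'  n2⇒n3 ·f
[3] read 'b'  n3⇒n4
[4] read 'd'  n4⇒n5
[5] read 'a'  n5⇒n6  emit P1@[2:5]
[6] read 'd'  n6⇒n1 ·f
[7] read 'd'  n1⇒n2  emit P0@[6:7]
[8] read 'd'  n2⇒n2 ·f  emit P0@[7:8]
[9] read 'd'  n2⇒n2 ·f  emit P0@[8:9]
[10] read 'c'  n2⇒n0 ·f
[11] read 'd'  n0⇒n1
[12] read 'd'  n1⇒n2  emit P0@[11:12]
[13] read 'd'  n2⇒n2 ·f  emit P0@[12:13]
[14] read 'd'  n2⇒n2 ·f  emit P0@[13:14]
[15] read 'b'  n2⇒n0 ·f
[16] read 'c'  n0⇒n0
[17] read 'b'  n0⇒n0
[18] read 'b'  n0⇒n0
[19] read 'd'  n0⇒n1
[20] read 'd'  n1⇒n2  emit P0@[19:20]
[21] read 'e'  n2⇒n3 ·f
[22] read 'b'  n3⇒n4
[23] read 'd'  n4⇒n5
[24] read 'a'  n5⇒n6  emit P1@[21:24]
[25] read 'e'  n6⇒n3 ·f
[26] read 'b'  n3⇒n4
[27] read 'd'  n4⇒n5
[28] read 'a'  n5⇒n6  emit P1@[25:28]
[29] read 'd'  n6⇒n1 ·f
[30] read 'd'  n1⇒n2  emit P0@[29:30]
[31] read 'b'  n2⇒n0 ·f
[32] read 'e'  n0⇒n3
[33] read 'e'  n3⇒n3 ·f
[34] read 'b'  n3⇒n4
[35] read 'd'  n4⇒n5
[36] read 'a'  n5⇒n6  emit P1@[33:36]
[37] read 'd'  n6⇒n1 ·f
[38] read 'e'  n1⇒n3 ·f
[39] read 'b'  n3⇒n4
[40] read 'd'  n4⇒n5
[41] read 'a'  n5⇒n6  emit P1@[38:41]
[42] read 'b'  n6⇒n0 ·f
[43] read 'c'  n0⇒n0
[44] read 'd'  n0⇒n1
[45] read 'e'  n1⇒n3 ·f
[46] read 'b'  n3⇒n4

Result: [[1,0],[5,1],[7,0],[8,0],[9,0],[12,0],[13,0],[14,0],[20,0],[24,1],[28,1],[30,0],[36,1],[41,1]]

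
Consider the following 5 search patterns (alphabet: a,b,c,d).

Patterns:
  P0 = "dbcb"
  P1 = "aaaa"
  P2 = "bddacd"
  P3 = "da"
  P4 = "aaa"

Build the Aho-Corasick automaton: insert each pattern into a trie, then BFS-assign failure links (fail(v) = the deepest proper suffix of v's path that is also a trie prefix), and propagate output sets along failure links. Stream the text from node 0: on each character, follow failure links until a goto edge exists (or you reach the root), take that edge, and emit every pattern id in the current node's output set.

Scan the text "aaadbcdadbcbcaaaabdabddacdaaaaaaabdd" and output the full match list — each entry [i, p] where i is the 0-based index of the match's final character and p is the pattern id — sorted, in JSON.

Construct AC machine:
Trie (insert patterns):
  0='ε' goto a→5 b→9 d→1
  1='d' goto a→15 b→2
  2='db' goto c→3
  3='dbc' goto b→4
  4='dbcb' goto ·  ←P0
  5='a' goto a→6
  6='aa' goto a→7
  7='aaa' goto a→8  ←P4
  8='aaaa' goto ·  ←P1
  9='b' goto d→10
  10='bd' goto d→11
  11='bdd' goto a→12
  12='bdda' goto c→13
  13='bddac' goto d→14
  14='bddacd' goto ·  ←P2
  15='da' goto ·  ←P3

Failure links (BFS by depth):
  fail(1) 'd': from fail(0)=0 chase 'd': 0 ⇒ 0;  out=∅∪out(0)=∅
  fail(5) 'a': from fail(0)=0 chase 'a': 0 ⇒ 0;  out=∅∪out(0)=∅
  fail(9) 'b': from fail(0)=0 chase 'b': 0 ⇒ 0;  out=∅∪out(0)=∅
  fail(2) 'db': from fail(1)=0 chase 'b': 0 ⇒ 9;  out=∅∪out(9)=∅
  fail(6) 'aa': from fail(5)=0 chase 'a': 0 ⇒ 5;  out=∅∪out(5)=∅
  fail(10) 'bd': from fail(9)=0 chase 'd': 0 ⇒ 1;  out=∅∪out(1)=∅
  fail(15) 'da': from fail(1)=0 chase 'a': 0 ⇒ 5;  out={3}∪out(5)={3}
  fail(3) 'dbc': from fail(2)=9 chase 'c': 9→0 ⇒ 0;  out=∅∪out(0)=∅
  fail(7) 'aaa': from fail(6)=5 chase 'a': 5 ⇒ 6;  out={4}∪out(6)={4}
  fail(11) 'bdd': from fail(10)=1 chase 'd': 1→0 ⇒ 1;  out=∅∪out(1)=∅
  fail(4) 'dbcb': from fail(3)=0 chase 'b': 0 ⇒ 9;  out={0}∪out(9)={0}
  fail(8) 'aaaa': from fail(7)=6 chase 'a': 6 ⇒ 7;  out={1}∪out(7)={1,4}
  fail(12) 'bdda': from fail(11)=1 chase 'a': 1 ⇒ 15;  out=∅∪out(15)={3}
  fail(13) 'bddac': from fail(12)=15 chase 'c': 15→5→0 ⇒ 0;  out=∅∪out(0)=∅
  fail(14) 'bddacd': from fail(13)=0 chase 'd': 0 ⇒ 1;  out={2}∪out(1)={2}

Scan:
[0] read 'a'  n0⇒n5
[1] read 'a'  n5⇒n6
[2] read 'a'  n6⇒n7  emit P4@[0:2]
[3] read 'd'  n7⇒n1 (fail-walked)
[4] read 'b'  n1⇒n2
[5] read 'c'  n2⇒n3
[6] read 'd'  n3⇒n1 (fail-walked)
[7] read 'a'  n1⇒n15  emit P3@[6:7]
[8] read 'd'  n15⇒n1 (fail-walked)
[9] read 'b'  n1⇒n2
[10] read 'c'  n2⇒n3
[11] read 'b'  n3⇒n4  emit P0@[8:11]
[12] read 'c'  n4⇒n0 (fail-walked)
[13] read 'a'  n0⇒n5
[14] read 'a'  n5⇒n6
[15] read 'a'  n6⇒n7  emit P4@[13:15]
[16] read 'a'  n7⇒n8  emit P1@[13:16],P4@[14:16]
[17] read 'b'  n8⇒n9 (fail-walked)
[18] read 'd'  n9⇒n10
[19] read 'a'  n10⇒n15 (fail-walked)  emit P3@[18:19]
[20] read 'b'  n15⇒n9 (fail-walked)
[21] read 'd'  n9⇒n10
[22] read 'd'  n10⇒n11
[23] read 'a'  n11⇒n12  emit P3@[22:23]
[24] read 'c'  n12⇒n13
[25] read 'd'  n13⇒n14  emit P2@[20:25]
[26] read 'a'  n14⇒n15 (fail-walked)  emit P3@[25:26]
[27] read 'a'  n15⇒n6 (fail-walked)
[28] read 'a'  n6⇒n7  emit P4@[26:28]
[29] read 'a'  n7⇒n8  emit P1@[26:29],P4@[27:29]
[30] read 'a'  n8⇒n8 (fail-walked)  emit P1@[27:30],P4@[28:30]
[31] read 'a'  n8⇒n8 (fail-walked)  emit P1@[28:31],P4@[29:31]
[32] read 'a'  n8⇒n8 (fail-walked)  emit P1@[29:32],P4@[30:32]
[33] read 'b'  n8⇒n9 (fail-walked)
[34] read 'd'  n9⇒n10
[35] read 'd'  n10⇒n11

All matches (sorted): [[2,4],[7,3],[11,0],[15,4],[16,1],[16,4],[19,3],[23,3],[25,2],[26,3],[28,4],[29,1],[29,4],[30,1],[30,4],[31,1],[31,4],[32,1],[32,4]]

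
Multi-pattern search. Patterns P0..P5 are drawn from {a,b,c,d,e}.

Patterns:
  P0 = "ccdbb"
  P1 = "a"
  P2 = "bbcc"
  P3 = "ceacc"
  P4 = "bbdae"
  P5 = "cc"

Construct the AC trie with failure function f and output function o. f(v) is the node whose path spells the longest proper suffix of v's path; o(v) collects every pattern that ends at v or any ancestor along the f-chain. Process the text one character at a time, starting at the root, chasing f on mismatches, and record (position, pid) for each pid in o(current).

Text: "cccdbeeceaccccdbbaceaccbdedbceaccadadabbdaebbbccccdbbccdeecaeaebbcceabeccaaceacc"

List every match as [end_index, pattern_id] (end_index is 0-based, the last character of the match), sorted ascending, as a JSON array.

Construct AC machine:
Trie nodes:
  n0 'ε': a→6 b→7 c→1
  n1 'c': c→2 e→11
  n2 'cc': d→3  ←P5
  n3 'ccd': b→4
  n4 'ccdb': b→5
  n5 'ccdbb': ·  ←P0
  n6 'a': ·  ←P1
  n7 'b': b→8
  n8 'bb': c→9 d→15
  n9 'bbc': c→10
  n10 'bbcc': ·  ←P2
  n11 'ce': a→12
  n12 'cea': c→13
  n13 'ceac': c→14
  n14 'ceacc': ·  ←P3
  n15 'bbd': a→16
  n16 'bbda': e→17
  n17 'bbdae': ·  ←P4

BFS fail/out derivation:
  n1('c'): parent n0 fail=0; on 'c' 0 → fail=0;  out ∅∪∅=∅
  n6('a'): parent n0 fail=0; on 'a' 0 → fail=0;  out {1}∪∅={1}
  n7('b'): parent n0 fail=0; on 'b' 0 → fail=0;  out ∅∪∅=∅
  n2('cc'): parent n1 fail=0; on 'c' 0 → fail=1;  out {5}∪∅={5}
  n8('bb'): parent n7 fail=0; on 'b' 0 → fail=7;  out ∅∪∅=∅
  n11('ce'): parent n1 fail=0; on 'e' 0 → fail=0;  out ∅∪∅=∅
  n3('ccd'): parent n2 fail=1; on 'd' 1→0 → fail=0;  out ∅∪∅=∅
  n9('bbc'): parent n8 fail=7; on 'c' 7→0 → fail=1;  out ∅∪∅=∅
  n12('cea'): parent n11 fail=0; on 'a' 0 → fail=6;  out ∅∪{1}={1}
  n15('bbd'): parent n8 fail=7; on 'd' 7→0 → fail=0;  out ∅∪∅=∅
  n4('ccdb'): parent n3 fail=0; on 'b' 0 → fail=7;  out ∅∪∅=∅
  n10('bbcc'): parent n9 fail=1; on 'c' 1 → fail=2;  out {2}∪{5}={2,5}
  n13('ceac'): parent n12 fail=6; on 'c' 6→0 → fail=1;  out ∅∪∅=∅
  n16('bbda'): parent n15 fail=0; on 'a' 0 → fail=6;  out ∅∪{1}={1}
  n5('ccdbb'): parent n4 fail=7; on 'b' 7 → fail=8;  out {0}∪∅={0}
  n14('ceacc'): parent n13 fail=1; on 'c' 1 → fail=2;  out {3}∪{5}={3,5}
  n17('bbdae'): parent n16 fail=6; on 'e' 6→0 → fail=0;  out {4}∪∅={4}

Run:
pos 0 'c': at 1
pos 1 'c': at 2  emit P5@[0:1]
pos 2 'c': at 2 (via fail)  emit P5@[1:2]
pos 3 'd': at 3
pos 4 'b': at 4
pos 5 'e': at 0 (via fail)
pos 6 'e': at 0
pos 7 'c': at 1
pos 8 'e': at 11
pos 9 'a': at 12  emit P1@[9:9]
pos 10 'c': at 13
pos 11 'c': at 14  emit P3@[7:11],P5@[10:11]
pos 12 'c': at 2 (via fail)  emit P5@[11:12]
pos 13 'c': at 2 (via fail)  emit P5@[12:13]
pos 14 'd': at 3
pos 15 'b': at 4
pos 16 'b': at 5  emit P0@[12:16]
pos 17 'a': at 6 (via fail)  emit P1@[17:17]
pos 18 'c': at 1 (via fail)
pos 19 'e': at 11
pos 20 'a': at 12  emit P1@[20:20]
pos 21 'c': at 13
pos 22 'c': at 14  emit P3@[18:22],P5@[21:22]
pos 23 'b': at 7 (via fail)
pos 24 'd': at 0 (via fail)
pos 25 'e': at 0
pos 26 'd': at 0
pos 27 'b': at 7
pos 28 'c': at 1 (via fail)
pos 29 'e': at 11
pos 30 'a': at 12  emit P1@[30:30]
pos 31 'c': at 13
pos 32 'c': at 14  emit P3@[28:32],P5@[31:32]
pos 33 'a': at 6 (via fail)  emit P1@[33:33]
pos 34 'd': at 0 (via fail)
pos 35 'a': at 6  emit P1@[35:35]
pos 36 'd': at 0 (via fail)
pos 37 'a': at 6  emit P1@[37:37]
pos 38 'b': at 7 (via fail)
pos 39 'b': at 8
pos 40 'd': at 15
pos 41 'a': at 16  emit P1@[41:41]
pos 42 'e': at 17  emit P4@[38:42]
pos 43 'b': at 7 (via fail)
pos 44 'b': at 8
pos 45 'b': at 8 (via fail)
pos 46 'c': at 9
pos 47 'c': at 10  emit P2@[44:47],P5@[46:47]
pos 48 'c': at 2 (via fail)  emit P5@[47:48]
pos 49 'c': at 2 (via fail)  emit P5@[48:49]
pos 50 'd': at 3
pos 51 'b': at 4
pos 52 'b': at 5  emit P0@[48:52]
pos 53 'c': at 9 (via fail)
pos 54 'c': at 10  emit P2@[51:54],P5@[53:54]
pos 55 'd': at 3 (via fail)
pos 56 'e': at 0 (via fail)
pos 57 'e': at 0
pos 58 'c': at 1
pos 59 'a': at 6 (via fail)  emit P1@[59:59]
pos 60 'e': at 0 (via fail)
pos 61 'a': at 6  emit P1@[61:61]
pos 62 'e': at 0 (via fail)
pos 63 'b': at 7
pos 64 'b': at 8
pos 65 'c': at 9
pos 66 'c': at 10  emit P2@[63:66],P5@[65:66]
pos 67 'e': at 11 (via fail)
pos 68 'a': at 12  emit P1@[68:68]
pos 69 'b': at 7 (via fail)
pos 70 'e': at 0 (via fail)
pos 71 'c': at 1
pos 72 'c': at 2  emit P5@[71:72]
pos 73 'a': at 6 (via fail)  emit P1@[73:73]
pos 74 'a': at 6 (via fail)  emit P1@[74:74]
pos 75 'c': at 1 (via fail)
pos 76 'e': at 11
pos 77 'a': at 12  emit P1@[77:77]
pos 78 'c': at 13
pos 79 'c': at 14  emit P3@[75:79],P5@[78:79]

Result: [[1,5],[2,5],[9,1],[11,3],[11,5],[12,5],[13,5],[16,0],[17,1],[20,1],[22,3],[22,5],[30,1],[32,3],[32,5],[33,1],[35,1],[37,1],[41,1],[42,4],[47,2],[47,5],[48,5],[49,5],[52,0],[54,2],[54,5],[59,1],[61,1],[66,2],[66,5],[68,1],[72,5],[73,1],[74,1],[77,1],[79,3],[79,5]]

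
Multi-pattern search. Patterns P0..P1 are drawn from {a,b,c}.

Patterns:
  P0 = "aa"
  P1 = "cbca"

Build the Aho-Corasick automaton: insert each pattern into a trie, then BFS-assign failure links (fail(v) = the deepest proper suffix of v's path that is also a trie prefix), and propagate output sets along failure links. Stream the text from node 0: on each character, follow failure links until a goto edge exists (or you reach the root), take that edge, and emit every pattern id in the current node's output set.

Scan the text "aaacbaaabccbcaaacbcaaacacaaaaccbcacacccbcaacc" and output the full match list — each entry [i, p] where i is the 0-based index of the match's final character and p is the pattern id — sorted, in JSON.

Build:
Trie nodes:
  n0 'ε': a→1 c→3
  n1 'a': a→2
  n2 'aa': ·  ←P0
  n3 'c': b→4
  n4 'cb': c→5
  n5 'cbc': a→6
  n6 'cbca': ·  ←P1

Failure links (BFS by depth):
  n1('a'): parent n0 fail=0; on 'a' 0 → fail=0;  out ∅∪∅=∅
  n3('c'): parent n0 fail=0; on 'c' 0 → fail=0;  out ∅∪∅=∅
  n2('aa'): parent n1 fail=0; on 'a' 0 → fail=1;  out {0}∪∅={0}
  n4('cb'): parent n3 fail=0; on 'b' 0 → fail=0;  out ∅∪∅=∅
  n5('cbc'): parent n4 fail=0; on 'c' 0 → fail=3;  out ∅∪∅=∅
  n6('cbca'): parent n5 fail=3; on 'a' 3→0 → fail=1;  out {1}∪∅={1}

Text stream:
[0] read 'a'  n0⇒n1
[1] read 'a'  n1⇒n2  emit P0@[0:1]
[2] read 'a'  n2⇒n2 ·f  emit P0@[1:2]
[3] read 'c'  n2⇒n3 ·f
[4] read 'b'  n3⇒n4
[5] read 'a'  n4⇒n1 ·f
[6] read 'a'  n1⇒n2  emit P0@[5:6]
[7] read 'a'  n2⇒n2 ·f  emit P0@[6:7]
[8] read 'b'  n2⇒n0 ·f
[9] read 'c'  n0⇒n3
[10] read 'c'  n3⇒n3 ·f
[11] read 'b'  n3⇒n4
[12] read 'c'  n4⇒n5
[13] read 'a'  n5⇒n6  emit P1@[10:13]
[14] read 'a'  n6⇒n2 ·f  emit P0@[13:14]
[15] read 'a'  n2⇒n2 ·f  emit P0@[14:15]
[16] read 'c'  n2⇒n3 ·f
[17] read 'b'  n3⇒n4
[18] read 'c'  n4⇒n5
[19] read 'a'  n5⇒n6  emit P1@[16:19]
[20] read 'a'  n6⇒n2 ·f  emit P0@[19:20]
[21] read 'a'  n2⇒n2 ·f  emit P0@[20:21]
[22] read 'c'  n2⇒n3 ·f
[23] read 'a'  n3⇒n1 ·f
[24] read 'c'  n1⇒n3 ·f
[25] read 'a'  n3⇒n1 ·f
[26] read 'a'  n1⇒n2  emit P0@[25:26]
[27] read 'a'  n2⇒n2 ·f  emit P0@[26:27]
[28] read 'a'  n2⇒n2 ·f  emit P0@[27:28]
[29] read 'c'  n2⇒n3 ·f
[30] read 'c'  n3⇒n3 ·f
[31] read 'b'  n3⇒n4
[32] read 'c'  n4⇒n5
[33] read 'a'  n5⇒n6  emit P1@[30:33]
[34] read 'c'  n6⇒n3 ·f
[35] read 'a'  n3⇒n1 ·f
[36] read 'c'  n1⇒n3 ·f
[37] read 'c'  n3⇒n3 ·f
[38] read 'c'  n3⇒n3 ·f
[39] read 'b'  n3⇒n4
[40] read 'c'  n4⇒n5
[41] read 'a'  n5⇒n6  emit P1@[38:41]
[42] read 'a'  n6⇒n2 ·f  emit P0@[41:42]
[43] read 'c'  n2⇒n3 ·f
[44] read 'c'  n3⇒n3 ·f

Result: [[1,0],[2,0],[6,0],[7,0],[13,1],[14,0],[15,0],[19,1],[20,0],[21,0],[26,0],[27,0],[28,0],[33,1],[41,1],[42,0]]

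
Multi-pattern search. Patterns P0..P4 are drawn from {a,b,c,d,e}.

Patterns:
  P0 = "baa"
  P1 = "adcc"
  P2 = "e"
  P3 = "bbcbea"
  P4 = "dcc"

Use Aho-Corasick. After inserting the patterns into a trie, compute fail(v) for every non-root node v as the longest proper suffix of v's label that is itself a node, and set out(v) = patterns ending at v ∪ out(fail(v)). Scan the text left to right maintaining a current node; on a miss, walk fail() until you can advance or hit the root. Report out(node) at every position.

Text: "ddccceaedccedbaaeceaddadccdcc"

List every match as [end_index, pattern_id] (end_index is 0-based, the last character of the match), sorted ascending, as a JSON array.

Build:
Trie nodes:
  n0 'ε': a→4 b→1 d→14 e→8
  n1 'b': a→2 b→9
  n2 'ba': a→3
  n3 'baa': ·  [P0 ends]
  n4 'a': d→5
  n5 'ad': c→6
  n6 'adc': c→7
  n7 'adcc': ·  [P1 ends]
  n8 'e': ·  [P2 ends]
  n9 'bb': c→10
  n10 'bbc': b→11
  n11 'bbcb': e→12
  n12 'bbcbe': a→13
  n13 'bbcbea': ·  [P3 ends]
  n14 'd': c→15
  n15 'dc': c→16
  n16 'dcc': ·  [P4 ends]

Failure links (BFS by depth):
  n1('b'): parent n0 fail=0; on 'b' 0 → fail=0;  out ∅∪∅=∅
  n4('a'): parent n0 fail=0; on 'a' 0 → fail=0;  out ∅∪∅=∅
  n8('e'): parent n0 fail=0; on 'e' 0 → fail=0;  out {2}∪∅={2}
  n14('d'): parent n0 fail=0; on 'd' 0 → fail=0;  out ∅∪∅=∅
  n2('ba'): parent n1 fail=0; on 'a' 0 → fail=4;  out ∅∪∅=∅
  n5('ad'): parent n4 fail=0; on 'd' 0 → fail=14;  out ∅∪∅=∅
  n9('bb'): parent n1 fail=0; on 'b' 0 → fail=1;  out ∅∪∅=∅
  n15('dc'): parent n14 fail=0; on 'c' 0 → fail=0;  out ∅∪∅=∅
  n3('baa'): parent n2 fail=4; on 'a' 4→0 → fail=4;  out {0}∪∅={0}
  n6('adc'): parent n5 fail=14; on 'c' 14 → fail=15;  out ∅∪∅=∅
  n10('bbc'): parent n9 fail=1; on 'c' 1→0 → fail=0;  out ∅∪∅=∅
  n16('dcc'): parent n15 fail=0; on 'c' 0 → fail=0;  out {4}∪∅={4}
  n7('adcc'): parent n6 fail=15; on 'c' 15 → fail=16;  out {1}∪{4}={1,4}
  n11('bbcb'): parent n10 fail=0; on 'b' 0 → fail=1;  out ∅∪∅=∅
  n12('bbcbe'): parent n11 fail=1; on 'e' 1→0 → fail=8;  out ∅∪{2}={2}
  n13('bbcbea'): parent n12 fail=8; on 'a' 8→0 → fail=4;  out {3}∪∅={3}

Scan:
[0] read 'd'  n0⇒n14
[1] read 'd'  n14⇒n14 (fail-walked)
[2] read 'c'  n14⇒n15
[3] read 'c'  n15⇒n16  ** P4@[1:3]
[4] read 'c'  n16⇒n0 (fail-walked)
[5] read 'e'  n0⇒n8  ** P2@[5:5]
[6] read 'a'  n8⇒n4 (fail-walked)
[7] read 'e'  n4⇒n8 (fail-walked)  ** P2@[7:7]
[8] read 'd'  n8⇒n14 (fail-walked)
[9] read 'c'  n14⇒n15
[10] read 'c'  n15⇒n16  ** P4@[8:10]
[11] read 'e'  n16⇒n8 (fail-walked)  ** P2@[11:11]
[12] read 'd'  n8⇒n14 (fail-walked)
[13] read 'b'  n14⇒n1 (fail-walked)
[14] read 'a'  n1⇒n2
[15] read 'a'  n2⇒n3  ** P0@[13:15]
[16] read 'e'  n3⇒n8 (fail-walked)  ** P2@[16:16]
[17] read 'c'  n8⇒n0 (fail-walked)
[18] read 'e'  n0⇒n8  ** P2@[18:18]
[19] read 'a'  n8⇒n4 (fail-walked)
[20] read 'd'  n4⇒n5
[21] read 'd'  n5⇒n14 (fail-walked)
[22] read 'a'  n14⇒n4 (fail-walked)
[23] read 'd'  n4⇒n5
[24] read 'c'  n5⇒n6
[25] read 'c'  n6⇒n7  ** P1@[22:25],P4@[23:25]
[26] read 'd'  n7⇒n14 (fail-walked)
[27] read 'c'  n14⇒n15
[28] read 'c'  n15⇒n16  ** P4@[26:28]

Matches: [[3,4],[5,2],[7,2],[10,4],[11,2],[15,0],[16,2],[18,2],[25,1],[25,4],[28,4]]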